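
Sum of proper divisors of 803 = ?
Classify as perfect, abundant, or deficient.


Proper divisors: 1, 11, 73
Sum = 1 + 11 + 73 = 85
85 < 803 → deficient

s(803) = 85 (deficient)


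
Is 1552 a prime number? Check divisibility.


1552 / 2 = 776 (exact division)
1552 is NOT prime.

No, 1552 is not prime


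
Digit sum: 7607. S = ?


7 + 6 + 0 + 7 = 20


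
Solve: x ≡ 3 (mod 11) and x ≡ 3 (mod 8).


M = 11*8 = 88
M1 = M/11 = 8, M2 = M/8 = 11
M1^(-1) mod 11 = 7, M2^(-1) mod 8 = 3
x = 3*8*7 + 3*11*3 = 267
267 mod 88 = 3
Check: 3 mod 11 = 3 ✓, 3 mod 8 = 3 ✓

x ≡ 3 (mod 88)


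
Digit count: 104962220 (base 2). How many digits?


104962220 in base 2 = 110010000011001100010101100
Number of digits = 27

27 digits (base 2)


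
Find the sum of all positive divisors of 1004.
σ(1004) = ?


Divisors of 1004: 1, 2, 4, 251, 502, 1004
Sum = 1 + 2 + 4 + 251 + 502 + 1004 = 1764

σ(1004) = 1764


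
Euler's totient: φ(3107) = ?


3107 = 13 × 239
Prime factors: 13, 239
φ(3107) = 3107 × (1-1/13) × (1-1/239)
= 3107 × 12/13 × 238/239 = 2856

φ(3107) = 2856


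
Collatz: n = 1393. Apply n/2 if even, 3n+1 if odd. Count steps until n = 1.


1393 → 4180 → 2090 → 1045 → 3136 → 1568 → 784 → 392 → 196 → 98 → 49 → 148 → 74 → 37 → 112 → 56 → 28 → 14 → 7 → 22 → 11 → 34 → 17 → 52 → 26 → 13 → 40 → 20 → 10 → 5 → 16 → 8 → 4 → 2 → 1
Total steps = 34

34 steps


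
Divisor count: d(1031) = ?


1031 = 1031^1
d(1031) = (1+1) = 2

2 divisors


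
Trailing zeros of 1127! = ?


floor(1127/5) = 225
floor(1127/25) = 45
floor(1127/125) = 9
floor(1127/625) = 1
Total = 280

280 trailing zeros


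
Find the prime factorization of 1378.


1378 / 2 = 689
689 / 13 = 53
53 / 53 = 1
1378 = 2 × 13 × 53


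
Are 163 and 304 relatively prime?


Euclidean algorithm:
304 = 1 * 163 + 141
163 = 1 * 141 + 22
141 = 6 * 22 + 9
22 = 2 * 9 + 4
9 = 2 * 4 + 1
4 = 4 * 1 + 0
GCD(163, 304) = 1

Yes, coprime (GCD = 1)


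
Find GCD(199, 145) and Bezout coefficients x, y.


Tabular extended Euclidean (each row: r = 199*s + 145*t):
r=199, s=1, t=0
r=145, s=0, t=1
q=1: r=54, s=1, t=-1   [199*(1) + 145*(-1) = 54]
q=2: r=37, s=-2, t=3   [199*(-2) + 145*(3) = 37]
q=1: r=17, s=3, t=-4   [199*(3) + 145*(-4) = 17]
q=2: r=3, s=-8, t=11   [199*(-8) + 145*(11) = 3]
q=5: r=2, s=43, t=-59   [199*(43) + 145*(-59) = 2]
q=1: r=1, s=-51, t=70   [199*(-51) + 145*(70) = 1]
q=2: r=0, s=145, t=-199   [199*(145) + 145*(-199) = 0]
GCD = 1; from the row with r=1: x=-51, y=70
Check: 199*(-51) + 145*(70) = -10149 + 10150 = 1

GCD = 1, x = -51, y = 70


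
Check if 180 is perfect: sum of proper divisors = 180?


Proper divisors of 180: 1, 2, 3, 4, 5, 6, 9, 10, 12, 15, 18, 20, 30, 36, 45, 60, 90
Sum = 1 + 2 + 3 + 4 + 5 + 6 + 9 + 10 + 12 + 15 + 18 + 20 + 30 + 36 + 45 + 60 + 90 = 366

No, 180 is not perfect (366 ≠ 180)


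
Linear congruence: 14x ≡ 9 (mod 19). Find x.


GCD(14, 19) = 1, unique solution
a^(-1) mod 19 = 15
x = 15 * 9 mod 19 = 2

x ≡ 2 (mod 19)


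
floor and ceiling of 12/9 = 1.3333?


12/9 = 1.3333
floor = 1
ceil = 2

floor = 1, ceil = 2


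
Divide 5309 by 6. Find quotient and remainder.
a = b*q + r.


5309 = 6 * 884 + 5
Check: 5304 + 5 = 5309

q = 884, r = 5


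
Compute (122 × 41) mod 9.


122 × 41 = 5002
5002 mod 9 = 7


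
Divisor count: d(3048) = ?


3048 = 2^3 × 3^1 × 127^1
d(3048) = (3+1) × (1+1) × (1+1) = 16

16 divisors


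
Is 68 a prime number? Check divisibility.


68 / 2 = 34 (exact division)
68 is NOT prime.

No, 68 is not prime


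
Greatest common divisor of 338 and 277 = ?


338 = 1 * 277 + 61
277 = 4 * 61 + 33
61 = 1 * 33 + 28
33 = 1 * 28 + 5
28 = 5 * 5 + 3
5 = 1 * 3 + 2
3 = 1 * 2 + 1
2 = 2 * 1 + 0
GCD = 1


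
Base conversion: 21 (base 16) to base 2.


21 (base 16) = 33 (decimal)
33 (decimal) = 100001 (base 2)


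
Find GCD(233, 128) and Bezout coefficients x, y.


Tabular extended Euclidean (each row: r = 233*s + 128*t):
r=233, s=1, t=0
r=128, s=0, t=1
q=1: r=105, s=1, t=-1   [233*(1) + 128*(-1) = 105]
q=1: r=23, s=-1, t=2   [233*(-1) + 128*(2) = 23]
q=4: r=13, s=5, t=-9   [233*(5) + 128*(-9) = 13]
q=1: r=10, s=-6, t=11   [233*(-6) + 128*(11) = 10]
q=1: r=3, s=11, t=-20   [233*(11) + 128*(-20) = 3]
q=3: r=1, s=-39, t=71   [233*(-39) + 128*(71) = 1]
q=3: r=0, s=128, t=-233   [233*(128) + 128*(-233) = 0]
GCD = 1; from the row with r=1: x=-39, y=71
Check: 233*(-39) + 128*(71) = -9087 + 9088 = 1

GCD = 1, x = -39, y = 71


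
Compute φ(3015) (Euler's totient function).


3015 = 3^2 × 5 × 67
Prime factors: 3, 5, 67
φ(3015) = 3015 × (1-1/3) × (1-1/5) × (1-1/67)
= 3015 × 2/3 × 4/5 × 66/67 = 1584

φ(3015) = 1584


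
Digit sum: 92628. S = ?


9 + 2 + 6 + 2 + 8 = 27


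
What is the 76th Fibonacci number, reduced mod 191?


F(k) mod 191 for k=1..76:
1, 1, 2, 3, 5, 8, 13, 21, 34, 55, 89, 144, 42, 186, 37, 32, 69, 101, 170, 80, 59, 139, 7, 146, 153, 108, 70, 178, 57, 44, 101, 145, 55, 9, 64, 73, 137, 19, 156, 175, 140, 124, 73, 6, 79, 85, 164, 58, 31, 89, 120, 18, 138, 156, 103, 68, 171, 48, 28, 76, 104, 180, 93, 82, 175, 66, 50, 116, 166, 91, 66, 157, 32, 189, 30, 28
F(76) mod 191 = 28


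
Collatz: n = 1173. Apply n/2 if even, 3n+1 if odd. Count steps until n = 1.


1173 → 3520 → 1760 → 880 → 440 → 220 → 110 → 55 → 166 → 83 → 250 → 125 → 376 → 188 → 94 → 47 → 142 → 71 → 214 → 107 → 322 → 161 → 484 → 242 → 121 → 364 → 182 → 91 → 274 → 137 → 412 → 206 → 103 → 310 → 155 → 466 → 233 → 700 → 350 → 175 → 526 → 263 → 790 → 395 → 1186 → 593 → 1780 → 890 → 445 → 1336 → 668 → 334 → 167 → 502 → 251 → 754 → 377 → 1132 → 566 → 283 → 850 → 425 → 1276 → 638 → 319 → 958 → 479 → 1438 → 719 → 2158 → 1079 → 3238 → 1619 → 4858 → 2429 → 7288 → 3644 → 1822 → 911 → 2734 → 1367 → 4102 → 2051 → 6154 → 3077 → 9232 → 4616 → 2308 → 1154 → 577 → 1732 → 866 → 433 → 1300 → 650 → 325 → 976 → 488 → 244 → 122 → 61 → 184 → 92 → 46 → 23 → 70 → 35 → 106 → 53 → 160 → 80 → 40 → 20 → 10 → 5 → 16 → 8 → 4 → 2 → 1
Total steps = 119

119 steps


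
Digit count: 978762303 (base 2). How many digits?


978762303 in base 2 = 111010010101101011101000111111
Number of digits = 30

30 digits (base 2)


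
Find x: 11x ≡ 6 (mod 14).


GCD(11, 14) = 1, unique solution
a^(-1) mod 14 = 9
x = 9 * 6 mod 14 = 12

x ≡ 12 (mod 14)


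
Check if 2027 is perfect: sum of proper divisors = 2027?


Proper divisors of 2027: 1
Sum = 1 = 1

No, 2027 is not perfect (1 ≠ 2027)


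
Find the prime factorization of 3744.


3744 / 2 = 1872
1872 / 2 = 936
936 / 2 = 468
468 / 2 = 234
234 / 2 = 117
117 / 3 = 39
39 / 3 = 13
13 / 13 = 1
3744 = 2^5 × 3^2 × 13


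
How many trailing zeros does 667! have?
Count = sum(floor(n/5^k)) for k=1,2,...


floor(667/5) = 133
floor(667/25) = 26
floor(667/125) = 5
floor(667/625) = 1
Total = 165

165 trailing zeros


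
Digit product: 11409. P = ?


1 × 1 × 4 × 0 × 9 = 0


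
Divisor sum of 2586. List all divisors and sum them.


Divisors of 2586: 1, 2, 3, 6, 431, 862, 1293, 2586
Sum = 1 + 2 + 3 + 6 + 431 + 862 + 1293 + 2586 = 5184

σ(2586) = 5184


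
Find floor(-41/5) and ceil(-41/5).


-41/5 = -8.2000
floor = -9
ceil = -8

floor = -9, ceil = -8


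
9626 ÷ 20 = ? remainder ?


9626 = 20 * 481 + 6
Check: 9620 + 6 = 9626

q = 481, r = 6


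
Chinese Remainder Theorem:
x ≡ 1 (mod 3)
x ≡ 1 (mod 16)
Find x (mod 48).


M = 3*16 = 48
M1 = M/3 = 16, M2 = M/16 = 3
M1^(-1) mod 3 = 1, M2^(-1) mod 16 = 11
x = 1*16*1 + 1*3*11 = 49
49 mod 48 = 1
Check: 1 mod 3 = 1 ✓, 1 mod 16 = 1 ✓

x ≡ 1 (mod 48)


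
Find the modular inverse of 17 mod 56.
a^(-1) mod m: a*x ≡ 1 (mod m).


Use the extended Euclidean algorithm on (56, 17); each row r = 56*s + 17*t:
r=56, s=1, t=0
r=17, s=0, t=1
q=3: r=5, s=1, t=-3   [56*(1) + 17*(-3) = 5]
q=3: r=2, s=-3, t=10   [56*(-3) + 17*(10) = 2]
q=2: r=1, s=7, t=-23   [56*(7) + 17*(-23) = 1]
q=2: r=0, s=-17, t=56   [56*(-17) + 17*(56) = 0]
GCD = 1 with t = -23, so 17*(-23) ≡ 1 (mod 56)
Inverse = -23 mod 56 = 33
Check: 17 * 33 = 561 ≡ 1 (mod 56)

17^(-1) ≡ 33 (mod 56)


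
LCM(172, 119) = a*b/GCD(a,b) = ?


GCD(172, 119) = 1
LCM = 172*119/1 = 20468/1 = 20468

LCM = 20468


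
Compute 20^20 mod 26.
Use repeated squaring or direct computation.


20^1 mod 26 = 20
20^2 mod 26 = 10
20^3 mod 26 = 18
20^4 mod 26 = 22
20^5 mod 26 = 24
20^6 mod 26 = 12
20^7 mod 26 = 6
20^8 mod 26 = 16
20^9 mod 26 = 8
20^10 mod 26 = 4
20^11 mod 26 = 2
20^12 mod 26 = 14
20^13 mod 26 = 20
20^14 mod 26 = 10
20^15 mod 26 = 18
20^16 mod 26 = 22
20^17 mod 26 = 24
20^18 mod 26 = 12
20^19 mod 26 = 6
20^20 mod 26 = 16


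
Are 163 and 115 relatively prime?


Euclidean algorithm:
163 = 1 * 115 + 48
115 = 2 * 48 + 19
48 = 2 * 19 + 10
19 = 1 * 10 + 9
10 = 1 * 9 + 1
9 = 9 * 1 + 0
GCD(163, 115) = 1

Yes, coprime (GCD = 1)


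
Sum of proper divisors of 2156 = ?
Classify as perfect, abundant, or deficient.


Proper divisors: 1, 2, 4, 7, 11, 14, 22, 28, 44, 49, 77, 98, 154, 196, 308, 539, 1078
Sum = 1 + 2 + 4 + 7 + 11 + 14 + 22 + 28 + 44 + 49 + 77 + 98 + 154 + 196 + 308 + 539 + 1078 = 2632
2632 > 2156 → abundant

s(2156) = 2632 (abundant)


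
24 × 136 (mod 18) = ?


24 × 136 = 3264
3264 mod 18 = 6


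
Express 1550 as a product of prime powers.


1550 / 2 = 775
775 / 5 = 155
155 / 5 = 31
31 / 31 = 1
1550 = 2 × 5^2 × 31


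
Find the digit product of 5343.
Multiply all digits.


5 × 3 × 4 × 3 = 180


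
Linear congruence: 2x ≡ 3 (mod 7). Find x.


GCD(2, 7) = 1, unique solution
a^(-1) mod 7 = 4
x = 4 * 3 mod 7 = 5

x ≡ 5 (mod 7)


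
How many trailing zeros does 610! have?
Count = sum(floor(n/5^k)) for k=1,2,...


floor(610/5) = 122
floor(610/25) = 24
floor(610/125) = 4
Total = 150

150 trailing zeros


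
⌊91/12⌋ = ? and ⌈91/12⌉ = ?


91/12 = 7.5833
floor = 7
ceil = 8

floor = 7, ceil = 8


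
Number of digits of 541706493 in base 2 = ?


541706493 in base 2 = 100000010010011100100011111101
Number of digits = 30

30 digits (base 2)


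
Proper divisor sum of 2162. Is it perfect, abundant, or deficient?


Proper divisors: 1, 2, 23, 46, 47, 94, 1081
Sum = 1 + 2 + 23 + 46 + 47 + 94 + 1081 = 1294
1294 < 2162 → deficient

s(2162) = 1294 (deficient)


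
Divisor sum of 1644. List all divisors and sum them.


Divisors of 1644: 1, 2, 3, 4, 6, 12, 137, 274, 411, 548, 822, 1644
Sum = 1 + 2 + 3 + 4 + 6 + 12 + 137 + 274 + 411 + 548 + 822 + 1644 = 3864

σ(1644) = 3864


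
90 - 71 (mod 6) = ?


90 - 71 = 19
19 mod 6 = 1


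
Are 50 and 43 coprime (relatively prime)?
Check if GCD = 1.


Euclidean algorithm:
50 = 1 * 43 + 7
43 = 6 * 7 + 1
7 = 7 * 1 + 0
GCD(50, 43) = 1

Yes, coprime (GCD = 1)


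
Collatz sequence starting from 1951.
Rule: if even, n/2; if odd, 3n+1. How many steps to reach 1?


1951 → 5854 → 2927 → 8782 → 4391 → 13174 → 6587 → 19762 → 9881 → 29644 → 14822 → 7411 → 22234 → 11117 → 33352 → 16676 → 8338 → 4169 → 12508 → 6254 → 3127 → 9382 → 4691 → 14074 → 7037 → 21112 → 10556 → 5278 → 2639 → 7918 → 3959 → 11878 → 5939 → 17818 → 8909 → 26728 → 13364 → 6682 → 3341 → 10024 → 5012 → 2506 → 1253 → 3760 → 1880 → 940 → 470 → 235 → 706 → 353 → 1060 → 530 → 265 → 796 → 398 → 199 → 598 → 299 → 898 → 449 → 1348 → 674 → 337 → 1012 → 506 → 253 → 760 → 380 → 190 → 95 → 286 → 143 → 430 → 215 → 646 → 323 → 970 → 485 → 1456 → 728 → 364 → 182 → 91 → 274 → 137 → 412 → 206 → 103 → 310 → 155 → 466 → 233 → 700 → 350 → 175 → 526 → 263 → 790 → 395 → 1186 → 593 → 1780 → 890 → 445 → 1336 → 668 → 334 → 167 → 502 → 251 → 754 → 377 → 1132 → 566 → 283 → 850 → 425 → 1276 → 638 → 319 → 958 → 479 → 1438 → 719 → 2158 → 1079 → 3238 → 1619 → 4858 → 2429 → 7288 → 3644 → 1822 → 911 → 2734 → 1367 → 4102 → 2051 → 6154 → 3077 → 9232 → 4616 → 2308 → 1154 → 577 → 1732 → 866 → 433 → 1300 → 650 → 325 → 976 → 488 → 244 → 122 → 61 → 184 → 92 → 46 → 23 → 70 → 35 → 106 → 53 → 160 → 80 → 40 → 20 → 10 → 5 → 16 → 8 → 4 → 2 → 1
Total steps = 174

174 steps


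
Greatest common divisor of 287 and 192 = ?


287 = 1 * 192 + 95
192 = 2 * 95 + 2
95 = 47 * 2 + 1
2 = 2 * 1 + 0
GCD = 1


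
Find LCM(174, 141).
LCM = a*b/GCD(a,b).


GCD(174, 141) = 3
LCM = 174*141/3 = 24534/3 = 8178

LCM = 8178


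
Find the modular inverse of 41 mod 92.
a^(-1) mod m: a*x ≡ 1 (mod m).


Use the extended Euclidean algorithm on (92, 41); each row r = 92*s + 41*t:
r=92, s=1, t=0
r=41, s=0, t=1
q=2: r=10, s=1, t=-2   [92*(1) + 41*(-2) = 10]
q=4: r=1, s=-4, t=9   [92*(-4) + 41*(9) = 1]
q=10: r=0, s=41, t=-92   [92*(41) + 41*(-92) = 0]
GCD = 1 with t = 9, so 41*(9) ≡ 1 (mod 92)
Inverse = 9 mod 92 = 9
Check: 41 * 9 = 369 ≡ 1 (mod 92)

41^(-1) ≡ 9 (mod 92)


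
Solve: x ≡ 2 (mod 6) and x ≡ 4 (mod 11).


M = 6*11 = 66
M1 = M/6 = 11, M2 = M/11 = 6
M1^(-1) mod 6 = 5, M2^(-1) mod 11 = 2
x = 2*11*5 + 4*6*2 = 158
158 mod 66 = 26
Check: 26 mod 6 = 2 ✓, 26 mod 11 = 4 ✓

x ≡ 26 (mod 66)


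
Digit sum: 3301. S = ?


3 + 3 + 0 + 1 = 7


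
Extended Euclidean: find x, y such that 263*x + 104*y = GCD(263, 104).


Tabular extended Euclidean (each row: r = 263*s + 104*t):
r=263, s=1, t=0
r=104, s=0, t=1
q=2: r=55, s=1, t=-2   [263*(1) + 104*(-2) = 55]
q=1: r=49, s=-1, t=3   [263*(-1) + 104*(3) = 49]
q=1: r=6, s=2, t=-5   [263*(2) + 104*(-5) = 6]
q=8: r=1, s=-17, t=43   [263*(-17) + 104*(43) = 1]
q=6: r=0, s=104, t=-263   [263*(104) + 104*(-263) = 0]
GCD = 1; from the row with r=1: x=-17, y=43
Check: 263*(-17) + 104*(43) = -4471 + 4472 = 1

GCD = 1, x = -17, y = 43


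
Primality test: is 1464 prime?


1464 / 2 = 732 (exact division)
1464 is NOT prime.

No, 1464 is not prime


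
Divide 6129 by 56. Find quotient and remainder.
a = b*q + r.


6129 = 56 * 109 + 25
Check: 6104 + 25 = 6129

q = 109, r = 25


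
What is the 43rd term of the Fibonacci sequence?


Sequence: 1, 1, 2, 3, 5, 8, 13, 21, 34, 55, 89, 144, 233, 377, 610, 987, 1597, 2584, 4181, 6765, 10946, 17711, 28657, 46368, 75025, 121393, 196418, 317811, 514229, 832040, 1346269, 2178309, 3524578, 5702887, 9227465, 14930352, 24157817, 39088169, 63245986, 102334155, 165580141, 267914296, 433494437
F(43) = 433494437


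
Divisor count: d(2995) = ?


2995 = 5^1 × 599^1
d(2995) = (1+1) × (1+1) = 4

4 divisors


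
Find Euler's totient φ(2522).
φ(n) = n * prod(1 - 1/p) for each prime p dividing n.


2522 = 2 × 13 × 97
Prime factors: 2, 13, 97
φ(2522) = 2522 × (1-1/2) × (1-1/13) × (1-1/97)
= 2522 × 1/2 × 12/13 × 96/97 = 1152

φ(2522) = 1152


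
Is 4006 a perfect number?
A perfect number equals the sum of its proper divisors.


Proper divisors of 4006: 1, 2, 2003
Sum = 1 + 2 + 2003 = 2006

No, 4006 is not perfect (2006 ≠ 4006)


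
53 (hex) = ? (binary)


53 (base 16) = 83 (decimal)
83 (decimal) = 1010011 (base 2)


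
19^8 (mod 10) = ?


19^1 mod 10 = 9
19^2 mod 10 = 1
19^3 mod 10 = 9
19^4 mod 10 = 1
19^5 mod 10 = 9
19^6 mod 10 = 1
19^7 mod 10 = 9
19^8 mod 10 = 1


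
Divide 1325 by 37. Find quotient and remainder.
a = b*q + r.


1325 = 37 * 35 + 30
Check: 1295 + 30 = 1325

q = 35, r = 30


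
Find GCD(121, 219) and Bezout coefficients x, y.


Tabular extended Euclidean (each row: r = 121*s + 219*t):
r=121, s=1, t=0
r=219, s=0, t=1
q=0: r=121, s=1, t=0   [121*(1) + 219*(0) = 121]
q=1: r=98, s=-1, t=1   [121*(-1) + 219*(1) = 98]
q=1: r=23, s=2, t=-1   [121*(2) + 219*(-1) = 23]
q=4: r=6, s=-9, t=5   [121*(-9) + 219*(5) = 6]
q=3: r=5, s=29, t=-16   [121*(29) + 219*(-16) = 5]
q=1: r=1, s=-38, t=21   [121*(-38) + 219*(21) = 1]
q=5: r=0, s=219, t=-121   [121*(219) + 219*(-121) = 0]
GCD = 1; from the row with r=1: x=-38, y=21
Check: 121*(-38) + 219*(21) = -4598 + 4599 = 1

GCD = 1, x = -38, y = 21


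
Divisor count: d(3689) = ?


3689 = 7^1 × 17^1 × 31^1
d(3689) = (1+1) × (1+1) × (1+1) = 8

8 divisors


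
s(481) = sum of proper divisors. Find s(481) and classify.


Proper divisors: 1, 13, 37
Sum = 1 + 13 + 37 = 51
51 < 481 → deficient

s(481) = 51 (deficient)


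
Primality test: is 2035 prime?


2035 / 5 = 407 (exact division)
2035 is NOT prime.

No, 2035 is not prime


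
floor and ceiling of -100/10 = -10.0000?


-100/10 = -10.0000
floor = -10
ceil = -10

floor = -10, ceil = -10


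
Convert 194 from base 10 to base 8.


194 (base 10) = 194 (decimal)
194 (decimal) = 302 (base 8)


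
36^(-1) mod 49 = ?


Use the extended Euclidean algorithm on (49, 36); each row r = 49*s + 36*t:
r=49, s=1, t=0
r=36, s=0, t=1
q=1: r=13, s=1, t=-1   [49*(1) + 36*(-1) = 13]
q=2: r=10, s=-2, t=3   [49*(-2) + 36*(3) = 10]
q=1: r=3, s=3, t=-4   [49*(3) + 36*(-4) = 3]
q=3: r=1, s=-11, t=15   [49*(-11) + 36*(15) = 1]
q=3: r=0, s=36, t=-49   [49*(36) + 36*(-49) = 0]
GCD = 1 with t = 15, so 36*(15) ≡ 1 (mod 49)
Inverse = 15 mod 49 = 15
Check: 36 * 15 = 540 ≡ 1 (mod 49)

36^(-1) ≡ 15 (mod 49)


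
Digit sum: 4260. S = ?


4 + 2 + 6 + 0 = 12


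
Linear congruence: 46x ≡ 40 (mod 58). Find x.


GCD(46, 58) = 2 divides 40
Divide: 23x ≡ 20 (mod 29)
x ≡ 16 (mod 29)


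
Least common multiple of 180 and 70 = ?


GCD(180, 70) = 10
LCM = 180*70/10 = 12600/10 = 1260

LCM = 1260


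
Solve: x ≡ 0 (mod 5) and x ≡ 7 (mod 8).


M = 5*8 = 40
M1 = M/5 = 8, M2 = M/8 = 5
M1^(-1) mod 5 = 2, M2^(-1) mod 8 = 5
x = 0*8*2 + 7*5*5 = 175
175 mod 40 = 15
Check: 15 mod 5 = 0 ✓, 15 mod 8 = 7 ✓

x ≡ 15 (mod 40)


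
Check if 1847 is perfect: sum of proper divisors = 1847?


Proper divisors of 1847: 1
Sum = 1 = 1

No, 1847 is not perfect (1 ≠ 1847)


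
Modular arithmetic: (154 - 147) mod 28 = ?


154 - 147 = 7
7 mod 28 = 7


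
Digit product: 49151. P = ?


4 × 9 × 1 × 5 × 1 = 180


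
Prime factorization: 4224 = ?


4224 / 2 = 2112
2112 / 2 = 1056
1056 / 2 = 528
528 / 2 = 264
264 / 2 = 132
132 / 2 = 66
66 / 2 = 33
33 / 3 = 11
11 / 11 = 1
4224 = 2^7 × 3 × 11


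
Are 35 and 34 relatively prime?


Euclidean algorithm:
35 = 1 * 34 + 1
34 = 34 * 1 + 0
GCD(35, 34) = 1

Yes, coprime (GCD = 1)


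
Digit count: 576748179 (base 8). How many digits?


576748179 in base 8 = 4230075223
Number of digits = 10

10 digits (base 8)


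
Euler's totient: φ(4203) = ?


4203 = 3^2 × 467
Prime factors: 3, 467
φ(4203) = 4203 × (1-1/3) × (1-1/467)
= 4203 × 2/3 × 466/467 = 2796

φ(4203) = 2796


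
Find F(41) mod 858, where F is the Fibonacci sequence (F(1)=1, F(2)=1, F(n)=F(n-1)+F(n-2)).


F(k) mod 858 for k=1..41:
1, 1, 2, 3, 5, 8, 13, 21, 34, 55, 89, 144, 233, 377, 610, 129, 739, 10, 749, 759, 650, 551, 343, 36, 379, 415, 794, 351, 287, 638, 67, 705, 772, 619, 533, 294, 827, 263, 232, 495, 727
F(41) mod 858 = 727


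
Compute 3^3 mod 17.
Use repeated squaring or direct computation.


3^1 mod 17 = 3
3^2 mod 17 = 9
3^3 mod 17 = 10


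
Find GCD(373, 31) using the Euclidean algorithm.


373 = 12 * 31 + 1
31 = 31 * 1 + 0
GCD = 1


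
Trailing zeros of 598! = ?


floor(598/5) = 119
floor(598/25) = 23
floor(598/125) = 4
Total = 146

146 trailing zeros


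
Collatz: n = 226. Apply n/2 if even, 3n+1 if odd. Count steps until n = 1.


226 → 113 → 340 → 170 → 85 → 256 → 128 → 64 → 32 → 16 → 8 → 4 → 2 → 1
Total steps = 13

13 steps


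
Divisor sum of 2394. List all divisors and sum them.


Divisors of 2394: 1, 2, 3, 6, 7, 9, 14, 18, 19, 21, 38, 42, 57, 63, 114, 126, 133, 171, 266, 342, 399, 798, 1197, 2394
Sum = 1 + 2 + 3 + 6 + 7 + 9 + 14 + 18 + 19 + 21 + 38 + 42 + 57 + 63 + 114 + 126 + 133 + 171 + 266 + 342 + 399 + 798 + 1197 + 2394 = 6240

σ(2394) = 6240


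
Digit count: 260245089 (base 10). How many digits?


260245089 has 9 digits in base 10
floor(log10(260245089)) + 1 = floor(8.4154) + 1 = 9

9 digits (base 10)


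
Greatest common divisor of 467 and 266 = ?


467 = 1 * 266 + 201
266 = 1 * 201 + 65
201 = 3 * 65 + 6
65 = 10 * 6 + 5
6 = 1 * 5 + 1
5 = 5 * 1 + 0
GCD = 1


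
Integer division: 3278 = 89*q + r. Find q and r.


3278 = 89 * 36 + 74
Check: 3204 + 74 = 3278

q = 36, r = 74


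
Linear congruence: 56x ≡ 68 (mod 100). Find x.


GCD(56, 100) = 4 divides 68
Divide: 14x ≡ 17 (mod 25)
x ≡ 3 (mod 25)


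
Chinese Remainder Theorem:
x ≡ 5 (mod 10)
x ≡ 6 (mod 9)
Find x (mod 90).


M = 10*9 = 90
M1 = M/10 = 9, M2 = M/9 = 10
M1^(-1) mod 10 = 9, M2^(-1) mod 9 = 1
x = 5*9*9 + 6*10*1 = 465
465 mod 90 = 15
Check: 15 mod 10 = 5 ✓, 15 mod 9 = 6 ✓

x ≡ 15 (mod 90)


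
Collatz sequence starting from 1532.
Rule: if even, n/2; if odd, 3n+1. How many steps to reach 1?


1532 → 766 → 383 → 1150 → 575 → 1726 → 863 → 2590 → 1295 → 3886 → 1943 → 5830 → 2915 → 8746 → 4373 → 13120 → 6560 → 3280 → 1640 → 820 → 410 → 205 → 616 → 308 → 154 → 77 → 232 → 116 → 58 → 29 → 88 → 44 → 22 → 11 → 34 → 17 → 52 → 26 → 13 → 40 → 20 → 10 → 5 → 16 → 8 → 4 → 2 → 1
Total steps = 47

47 steps


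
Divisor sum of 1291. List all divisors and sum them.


Divisors of 1291: 1, 1291
Sum = 1 + 1291 = 1292

σ(1291) = 1292


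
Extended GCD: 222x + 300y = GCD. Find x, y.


Tabular extended Euclidean (each row: r = 222*s + 300*t):
r=222, s=1, t=0
r=300, s=0, t=1
q=0: r=222, s=1, t=0   [222*(1) + 300*(0) = 222]
q=1: r=78, s=-1, t=1   [222*(-1) + 300*(1) = 78]
q=2: r=66, s=3, t=-2   [222*(3) + 300*(-2) = 66]
q=1: r=12, s=-4, t=3   [222*(-4) + 300*(3) = 12]
q=5: r=6, s=23, t=-17   [222*(23) + 300*(-17) = 6]
q=2: r=0, s=-50, t=37   [222*(-50) + 300*(37) = 0]
GCD = 6; from the row with r=6: x=23, y=-17
Check: 222*(23) + 300*(-17) = 5106 - 5100 = 6

GCD = 6, x = 23, y = -17


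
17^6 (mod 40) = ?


17^1 mod 40 = 17
17^2 mod 40 = 9
17^3 mod 40 = 33
17^4 mod 40 = 1
17^5 mod 40 = 17
17^6 mod 40 = 9


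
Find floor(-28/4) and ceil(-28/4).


-28/4 = -7.0000
floor = -7
ceil = -7

floor = -7, ceil = -7


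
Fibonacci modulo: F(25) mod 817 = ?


F(k) mod 817 for k=1..25:
1, 1, 2, 3, 5, 8, 13, 21, 34, 55, 89, 144, 233, 377, 610, 170, 780, 133, 96, 229, 325, 554, 62, 616, 678
F(25) mod 817 = 678


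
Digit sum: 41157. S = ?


4 + 1 + 1 + 5 + 7 = 18


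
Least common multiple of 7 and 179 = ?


GCD(7, 179) = 1
LCM = 7*179/1 = 1253/1 = 1253

LCM = 1253


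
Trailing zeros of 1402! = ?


floor(1402/5) = 280
floor(1402/25) = 56
floor(1402/125) = 11
floor(1402/625) = 2
Total = 349

349 trailing zeros


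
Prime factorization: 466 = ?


466 / 2 = 233
233 / 233 = 1
466 = 2 × 233


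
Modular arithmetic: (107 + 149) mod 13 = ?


107 + 149 = 256
256 mod 13 = 9


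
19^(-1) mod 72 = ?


Use the extended Euclidean algorithm on (72, 19); each row r = 72*s + 19*t:
r=72, s=1, t=0
r=19, s=0, t=1
q=3: r=15, s=1, t=-3   [72*(1) + 19*(-3) = 15]
q=1: r=4, s=-1, t=4   [72*(-1) + 19*(4) = 4]
q=3: r=3, s=4, t=-15   [72*(4) + 19*(-15) = 3]
q=1: r=1, s=-5, t=19   [72*(-5) + 19*(19) = 1]
q=3: r=0, s=19, t=-72   [72*(19) + 19*(-72) = 0]
GCD = 1 with t = 19, so 19*(19) ≡ 1 (mod 72)
Inverse = 19 mod 72 = 19
Check: 19 * 19 = 361 ≡ 1 (mod 72)

19^(-1) ≡ 19 (mod 72)


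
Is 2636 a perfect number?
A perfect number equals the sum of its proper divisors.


Proper divisors of 2636: 1, 2, 4, 659, 1318
Sum = 1 + 2 + 4 + 659 + 1318 = 1984

No, 2636 is not perfect (1984 ≠ 2636)


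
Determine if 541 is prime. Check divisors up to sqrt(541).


Check divisors up to sqrt(541) = 23.2594
No divisors found.
541 is prime.

Yes, 541 is prime


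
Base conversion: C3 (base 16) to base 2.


C3 (base 16) = 195 (decimal)
195 (decimal) = 11000011 (base 2)


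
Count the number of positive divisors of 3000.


3000 = 2^3 × 3^1 × 5^3
d(3000) = (3+1) × (1+1) × (3+1) = 32

32 divisors


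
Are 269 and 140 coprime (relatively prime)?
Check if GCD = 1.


Euclidean algorithm:
269 = 1 * 140 + 129
140 = 1 * 129 + 11
129 = 11 * 11 + 8
11 = 1 * 8 + 3
8 = 2 * 3 + 2
3 = 1 * 2 + 1
2 = 2 * 1 + 0
GCD(269, 140) = 1

Yes, coprime (GCD = 1)


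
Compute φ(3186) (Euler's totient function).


3186 = 2 × 3^3 × 59
Prime factors: 2, 3, 59
φ(3186) = 3186 × (1-1/2) × (1-1/3) × (1-1/59)
= 3186 × 1/2 × 2/3 × 58/59 = 1044

φ(3186) = 1044


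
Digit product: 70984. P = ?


7 × 0 × 9 × 8 × 4 = 0


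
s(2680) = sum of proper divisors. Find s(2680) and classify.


Proper divisors: 1, 2, 4, 5, 8, 10, 20, 40, 67, 134, 268, 335, 536, 670, 1340
Sum = 1 + 2 + 4 + 5 + 8 + 10 + 20 + 40 + 67 + 134 + 268 + 335 + 536 + 670 + 1340 = 3440
3440 > 2680 → abundant

s(2680) = 3440 (abundant)


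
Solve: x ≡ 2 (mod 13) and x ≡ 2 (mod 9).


M = 13*9 = 117
M1 = M/13 = 9, M2 = M/9 = 13
M1^(-1) mod 13 = 3, M2^(-1) mod 9 = 7
x = 2*9*3 + 2*13*7 = 236
236 mod 117 = 2
Check: 2 mod 13 = 2 ✓, 2 mod 9 = 2 ✓

x ≡ 2 (mod 117)


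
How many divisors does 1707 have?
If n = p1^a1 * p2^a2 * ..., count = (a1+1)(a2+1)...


1707 = 3^1 × 569^1
d(1707) = (1+1) × (1+1) = 4

4 divisors


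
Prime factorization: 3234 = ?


3234 / 2 = 1617
1617 / 3 = 539
539 / 7 = 77
77 / 7 = 11
11 / 11 = 1
3234 = 2 × 3 × 7^2 × 11


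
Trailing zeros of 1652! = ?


floor(1652/5) = 330
floor(1652/25) = 66
floor(1652/125) = 13
floor(1652/625) = 2
Total = 411

411 trailing zeros


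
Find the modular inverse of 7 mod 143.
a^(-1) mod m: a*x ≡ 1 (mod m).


Use the extended Euclidean algorithm on (143, 7); each row r = 143*s + 7*t:
r=143, s=1, t=0
r=7, s=0, t=1
q=20: r=3, s=1, t=-20   [143*(1) + 7*(-20) = 3]
q=2: r=1, s=-2, t=41   [143*(-2) + 7*(41) = 1]
q=3: r=0, s=7, t=-143   [143*(7) + 7*(-143) = 0]
GCD = 1 with t = 41, so 7*(41) ≡ 1 (mod 143)
Inverse = 41 mod 143 = 41
Check: 7 * 41 = 287 ≡ 1 (mod 143)

7^(-1) ≡ 41 (mod 143)


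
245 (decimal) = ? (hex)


245 (base 10) = 245 (decimal)
245 (decimal) = F5 (base 16)


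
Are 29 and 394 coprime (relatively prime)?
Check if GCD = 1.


Euclidean algorithm:
394 = 13 * 29 + 17
29 = 1 * 17 + 12
17 = 1 * 12 + 5
12 = 2 * 5 + 2
5 = 2 * 2 + 1
2 = 2 * 1 + 0
GCD(29, 394) = 1

Yes, coprime (GCD = 1)


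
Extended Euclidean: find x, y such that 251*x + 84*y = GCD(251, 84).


Tabular extended Euclidean (each row: r = 251*s + 84*t):
r=251, s=1, t=0
r=84, s=0, t=1
q=2: r=83, s=1, t=-2   [251*(1) + 84*(-2) = 83]
q=1: r=1, s=-1, t=3   [251*(-1) + 84*(3) = 1]
q=83: r=0, s=84, t=-251   [251*(84) + 84*(-251) = 0]
GCD = 1; from the row with r=1: x=-1, y=3
Check: 251*(-1) + 84*(3) = -251 + 252 = 1

GCD = 1, x = -1, y = 3


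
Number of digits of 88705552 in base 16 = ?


88705552 in base 16 = 5498A10
Number of digits = 7

7 digits (base 16)


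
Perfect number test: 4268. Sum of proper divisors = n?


Proper divisors of 4268: 1, 2, 4, 11, 22, 44, 97, 194, 388, 1067, 2134
Sum = 1 + 2 + 4 + 11 + 22 + 44 + 97 + 194 + 388 + 1067 + 2134 = 3964

No, 4268 is not perfect (3964 ≠ 4268)


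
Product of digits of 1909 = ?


1 × 9 × 0 × 9 = 0


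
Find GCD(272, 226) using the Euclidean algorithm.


272 = 1 * 226 + 46
226 = 4 * 46 + 42
46 = 1 * 42 + 4
42 = 10 * 4 + 2
4 = 2 * 2 + 0
GCD = 2


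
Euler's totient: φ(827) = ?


827 = 827
Prime factors: 827
φ(827) = 827 × (1-1/827)
= 827 × 826/827 = 826

φ(827) = 826


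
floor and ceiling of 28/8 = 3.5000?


28/8 = 3.5000
floor = 3
ceil = 4

floor = 3, ceil = 4


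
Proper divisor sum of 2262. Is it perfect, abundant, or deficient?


Proper divisors: 1, 2, 3, 6, 13, 26, 29, 39, 58, 78, 87, 174, 377, 754, 1131
Sum = 1 + 2 + 3 + 6 + 13 + 26 + 29 + 39 + 58 + 78 + 87 + 174 + 377 + 754 + 1131 = 2778
2778 > 2262 → abundant

s(2262) = 2778 (abundant)


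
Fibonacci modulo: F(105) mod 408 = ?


F(k) mod 408 for k=1..105:
1, 1, 2, 3, 5, 8, 13, 21, 34, 55, 89, 144, 233, 377, 202, 171, 373, 136, 101, 237, 338, 167, 97, 264, 361, 217, 170, 387, 149, 128, 277, 405, 274, 271, 137, 0, 137, 137, 274, 3, 277, 280, 149, 21, 170, 191, 361, 144, 97, 241, 338, 171, 101, 272, 373, 237, 202, 31, 233, 264, 89, 353, 34, 387, 13, 400, 5, 405, 2, 407, 1, 0, 1, 1, 2, 3, 5, 8, 13, 21, 34, 55, 89, 144, 233, 377, 202, 171, 373, 136, 101, 237, 338, 167, 97, 264, 361, 217, 170, 387, 149, 128, 277, 405, 274
F(105) mod 408 = 274


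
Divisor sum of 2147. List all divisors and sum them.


Divisors of 2147: 1, 19, 113, 2147
Sum = 1 + 19 + 113 + 2147 = 2280

σ(2147) = 2280


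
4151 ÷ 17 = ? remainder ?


4151 = 17 * 244 + 3
Check: 4148 + 3 = 4151

q = 244, r = 3


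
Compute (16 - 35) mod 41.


16 - 35 = -19
-19 mod 41 = 22


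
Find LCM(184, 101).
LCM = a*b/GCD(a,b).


GCD(184, 101) = 1
LCM = 184*101/1 = 18584/1 = 18584

LCM = 18584


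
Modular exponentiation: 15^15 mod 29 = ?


15^1 mod 29 = 15
15^2 mod 29 = 22
15^3 mod 29 = 11
15^4 mod 29 = 20
15^5 mod 29 = 10
15^6 mod 29 = 5
15^7 mod 29 = 17
15^8 mod 29 = 23
15^9 mod 29 = 26
15^10 mod 29 = 13
15^11 mod 29 = 21
15^12 mod 29 = 25
15^13 mod 29 = 27
15^14 mod 29 = 28
15^15 mod 29 = 14


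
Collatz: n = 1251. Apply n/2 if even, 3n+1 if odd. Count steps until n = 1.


1251 → 3754 → 1877 → 5632 → 2816 → 1408 → 704 → 352 → 176 → 88 → 44 → 22 → 11 → 34 → 17 → 52 → 26 → 13 → 40 → 20 → 10 → 5 → 16 → 8 → 4 → 2 → 1
Total steps = 26

26 steps


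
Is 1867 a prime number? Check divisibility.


Check divisors up to sqrt(1867) = 43.2088
No divisors found.
1867 is prime.

Yes, 1867 is prime


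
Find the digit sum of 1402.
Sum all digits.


1 + 4 + 0 + 2 = 7


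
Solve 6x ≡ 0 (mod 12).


GCD(6, 12) = 6 divides 0
Divide: 1x ≡ 0 (mod 2)
x ≡ 0 (mod 2)


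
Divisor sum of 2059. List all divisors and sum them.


Divisors of 2059: 1, 29, 71, 2059
Sum = 1 + 29 + 71 + 2059 = 2160

σ(2059) = 2160


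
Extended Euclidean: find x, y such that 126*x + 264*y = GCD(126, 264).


Tabular extended Euclidean (each row: r = 126*s + 264*t):
r=126, s=1, t=0
r=264, s=0, t=1
q=0: r=126, s=1, t=0   [126*(1) + 264*(0) = 126]
q=2: r=12, s=-2, t=1   [126*(-2) + 264*(1) = 12]
q=10: r=6, s=21, t=-10   [126*(21) + 264*(-10) = 6]
q=2: r=0, s=-44, t=21   [126*(-44) + 264*(21) = 0]
GCD = 6; from the row with r=6: x=21, y=-10
Check: 126*(21) + 264*(-10) = 2646 - 2640 = 6

GCD = 6, x = 21, y = -10


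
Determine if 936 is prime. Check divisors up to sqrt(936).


936 / 2 = 468 (exact division)
936 is NOT prime.

No, 936 is not prime


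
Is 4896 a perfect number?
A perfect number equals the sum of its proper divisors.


Proper divisors of 4896: 1, 2, 3, 4, 6, 8, 9, 12, 16, 17, 18, 24, 32, 34, 36, 48, 51, 68, 72, 96, 102, 136, 144, 153, 204, 272, 288, 306, 408, 544, 612, 816, 1224, 1632, 2448
Sum = 1 + 2 + 3 + 4 + 6 + 8 + 9 + 12 + 16 + 17 + 18 + 24 + 32 + 34 + 36 + 48 + 51 + 68 + 72 + 96 + 102 + 136 + 144 + 153 + 204 + 272 + 288 + 306 + 408 + 544 + 612 + 816 + 1224 + 1632 + 2448 = 9846

No, 4896 is not perfect (9846 ≠ 4896)


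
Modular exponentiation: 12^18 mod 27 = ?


12^1 mod 27 = 12
12^2 mod 27 = 9
12^3 mod 27 = 0
12^4 mod 27 = 0
12^5 mod 27 = 0
12^6 mod 27 = 0
12^7 mod 27 = 0
12^8 mod 27 = 0
12^9 mod 27 = 0
12^10 mod 27 = 0
12^11 mod 27 = 0
12^12 mod 27 = 0
12^13 mod 27 = 0
12^14 mod 27 = 0
12^15 mod 27 = 0
12^16 mod 27 = 0
12^17 mod 27 = 0
12^18 mod 27 = 0


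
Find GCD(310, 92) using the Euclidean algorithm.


310 = 3 * 92 + 34
92 = 2 * 34 + 24
34 = 1 * 24 + 10
24 = 2 * 10 + 4
10 = 2 * 4 + 2
4 = 2 * 2 + 0
GCD = 2


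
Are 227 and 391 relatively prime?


Euclidean algorithm:
391 = 1 * 227 + 164
227 = 1 * 164 + 63
164 = 2 * 63 + 38
63 = 1 * 38 + 25
38 = 1 * 25 + 13
25 = 1 * 13 + 12
13 = 1 * 12 + 1
12 = 12 * 1 + 0
GCD(227, 391) = 1

Yes, coprime (GCD = 1)


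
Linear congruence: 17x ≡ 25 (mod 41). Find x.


GCD(17, 41) = 1, unique solution
a^(-1) mod 41 = 29
x = 29 * 25 mod 41 = 28

x ≡ 28 (mod 41)


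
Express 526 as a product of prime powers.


526 / 2 = 263
263 / 263 = 1
526 = 2 × 263


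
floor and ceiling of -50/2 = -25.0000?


-50/2 = -25.0000
floor = -25
ceil = -25

floor = -25, ceil = -25


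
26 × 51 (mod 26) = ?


26 × 51 = 1326
1326 mod 26 = 0


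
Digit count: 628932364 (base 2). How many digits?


628932364 in base 2 = 100101011111001011111100001100
Number of digits = 30

30 digits (base 2)


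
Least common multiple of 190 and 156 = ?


GCD(190, 156) = 2
LCM = 190*156/2 = 29640/2 = 14820

LCM = 14820


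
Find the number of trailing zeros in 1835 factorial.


floor(1835/5) = 367
floor(1835/25) = 73
floor(1835/125) = 14
floor(1835/625) = 2
Total = 456

456 trailing zeros


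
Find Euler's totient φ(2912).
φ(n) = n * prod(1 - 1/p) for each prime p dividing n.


2912 = 2^5 × 7 × 13
Prime factors: 2, 7, 13
φ(2912) = 2912 × (1-1/2) × (1-1/7) × (1-1/13)
= 2912 × 1/2 × 6/7 × 12/13 = 1152

φ(2912) = 1152


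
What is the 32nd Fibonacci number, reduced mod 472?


F(k) mod 472 for k=1..32:
1, 1, 2, 3, 5, 8, 13, 21, 34, 55, 89, 144, 233, 377, 138, 43, 181, 224, 405, 157, 90, 247, 337, 112, 449, 89, 66, 155, 221, 376, 125, 29
F(32) mod 472 = 29


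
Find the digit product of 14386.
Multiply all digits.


1 × 4 × 3 × 8 × 6 = 576


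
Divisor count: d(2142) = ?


2142 = 2^1 × 3^2 × 7^1 × 17^1
d(2142) = (1+1) × (2+1) × (1+1) × (1+1) = 24

24 divisors


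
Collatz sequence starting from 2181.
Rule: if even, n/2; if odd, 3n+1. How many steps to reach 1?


2181 → 6544 → 3272 → 1636 → 818 → 409 → 1228 → 614 → 307 → 922 → 461 → 1384 → 692 → 346 → 173 → 520 → 260 → 130 → 65 → 196 → 98 → 49 → 148 → 74 → 37 → 112 → 56 → 28 → 14 → 7 → 22 → 11 → 34 → 17 → 52 → 26 → 13 → 40 → 20 → 10 → 5 → 16 → 8 → 4 → 2 → 1
Total steps = 45

45 steps


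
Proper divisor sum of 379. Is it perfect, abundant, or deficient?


Proper divisors: 1
Sum = 1 = 1
1 < 379 → deficient

s(379) = 1 (deficient)


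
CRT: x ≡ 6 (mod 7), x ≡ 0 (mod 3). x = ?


M = 7*3 = 21
M1 = M/7 = 3, M2 = M/3 = 7
M1^(-1) mod 7 = 5, M2^(-1) mod 3 = 1
x = 6*3*5 + 0*7*1 = 90
90 mod 21 = 6
Check: 6 mod 7 = 6 ✓, 6 mod 3 = 0 ✓

x ≡ 6 (mod 21)


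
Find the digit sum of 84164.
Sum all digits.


8 + 4 + 1 + 6 + 4 = 23


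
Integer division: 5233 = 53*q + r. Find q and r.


5233 = 53 * 98 + 39
Check: 5194 + 39 = 5233

q = 98, r = 39


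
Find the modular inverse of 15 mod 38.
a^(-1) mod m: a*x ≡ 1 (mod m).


Use the extended Euclidean algorithm on (38, 15); each row r = 38*s + 15*t:
r=38, s=1, t=0
r=15, s=0, t=1
q=2: r=8, s=1, t=-2   [38*(1) + 15*(-2) = 8]
q=1: r=7, s=-1, t=3   [38*(-1) + 15*(3) = 7]
q=1: r=1, s=2, t=-5   [38*(2) + 15*(-5) = 1]
q=7: r=0, s=-15, t=38   [38*(-15) + 15*(38) = 0]
GCD = 1 with t = -5, so 15*(-5) ≡ 1 (mod 38)
Inverse = -5 mod 38 = 33
Check: 15 * 33 = 495 ≡ 1 (mod 38)

15^(-1) ≡ 33 (mod 38)


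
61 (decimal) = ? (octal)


61 (base 10) = 61 (decimal)
61 (decimal) = 75 (base 8)


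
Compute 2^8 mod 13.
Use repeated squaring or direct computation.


2^1 mod 13 = 2
2^2 mod 13 = 4
2^3 mod 13 = 8
2^4 mod 13 = 3
2^5 mod 13 = 6
2^6 mod 13 = 12
2^7 mod 13 = 11
2^8 mod 13 = 9


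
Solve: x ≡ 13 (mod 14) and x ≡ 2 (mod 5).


M = 14*5 = 70
M1 = M/14 = 5, M2 = M/5 = 14
M1^(-1) mod 14 = 3, M2^(-1) mod 5 = 4
x = 13*5*3 + 2*14*4 = 307
307 mod 70 = 27
Check: 27 mod 14 = 13 ✓, 27 mod 5 = 2 ✓

x ≡ 27 (mod 70)


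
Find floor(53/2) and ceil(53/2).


53/2 = 26.5000
floor = 26
ceil = 27

floor = 26, ceil = 27


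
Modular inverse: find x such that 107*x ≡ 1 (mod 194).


Use the extended Euclidean algorithm on (194, 107); each row r = 194*s + 107*t:
r=194, s=1, t=0
r=107, s=0, t=1
q=1: r=87, s=1, t=-1   [194*(1) + 107*(-1) = 87]
q=1: r=20, s=-1, t=2   [194*(-1) + 107*(2) = 20]
q=4: r=7, s=5, t=-9   [194*(5) + 107*(-9) = 7]
q=2: r=6, s=-11, t=20   [194*(-11) + 107*(20) = 6]
q=1: r=1, s=16, t=-29   [194*(16) + 107*(-29) = 1]
q=6: r=0, s=-107, t=194   [194*(-107) + 107*(194) = 0]
GCD = 1 with t = -29, so 107*(-29) ≡ 1 (mod 194)
Inverse = -29 mod 194 = 165
Check: 107 * 165 = 17655 ≡ 1 (mod 194)

107^(-1) ≡ 165 (mod 194)


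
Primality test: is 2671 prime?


Check divisors up to sqrt(2671) = 51.6817
No divisors found.
2671 is prime.

Yes, 2671 is prime


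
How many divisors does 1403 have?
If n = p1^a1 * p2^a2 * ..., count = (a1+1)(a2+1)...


1403 = 23^1 × 61^1
d(1403) = (1+1) × (1+1) = 4

4 divisors


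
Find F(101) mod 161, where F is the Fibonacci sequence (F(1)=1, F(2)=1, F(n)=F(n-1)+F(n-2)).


F(k) mod 161 for k=1..101:
1, 1, 2, 3, 5, 8, 13, 21, 34, 55, 89, 144, 72, 55, 127, 21, 148, 8, 156, 3, 159, 1, 160, 0, 160, 160, 159, 158, 156, 153, 148, 140, 127, 106, 72, 17, 89, 106, 34, 140, 13, 153, 5, 158, 2, 160, 1, 0, 1, 1, 2, 3, 5, 8, 13, 21, 34, 55, 89, 144, 72, 55, 127, 21, 148, 8, 156, 3, 159, 1, 160, 0, 160, 160, 159, 158, 156, 153, 148, 140, 127, 106, 72, 17, 89, 106, 34, 140, 13, 153, 5, 158, 2, 160, 1, 0, 1, 1, 2, 3, 5
F(101) mod 161 = 5


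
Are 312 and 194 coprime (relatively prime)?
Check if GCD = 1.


Euclidean algorithm:
312 = 1 * 194 + 118
194 = 1 * 118 + 76
118 = 1 * 76 + 42
76 = 1 * 42 + 34
42 = 1 * 34 + 8
34 = 4 * 8 + 2
8 = 4 * 2 + 0
GCD(312, 194) = 2

No, not coprime (GCD = 2)


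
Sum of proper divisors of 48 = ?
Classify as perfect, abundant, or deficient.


Proper divisors: 1, 2, 3, 4, 6, 8, 12, 16, 24
Sum = 1 + 2 + 3 + 4 + 6 + 8 + 12 + 16 + 24 = 76
76 > 48 → abundant

s(48) = 76 (abundant)


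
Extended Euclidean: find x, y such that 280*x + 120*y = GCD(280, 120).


Tabular extended Euclidean (each row: r = 280*s + 120*t):
r=280, s=1, t=0
r=120, s=0, t=1
q=2: r=40, s=1, t=-2   [280*(1) + 120*(-2) = 40]
q=3: r=0, s=-3, t=7   [280*(-3) + 120*(7) = 0]
GCD = 40; from the row with r=40: x=1, y=-2
Check: 280*(1) + 120*(-2) = 280 - 240 = 40

GCD = 40, x = 1, y = -2


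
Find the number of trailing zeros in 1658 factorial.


floor(1658/5) = 331
floor(1658/25) = 66
floor(1658/125) = 13
floor(1658/625) = 2
Total = 412

412 trailing zeros


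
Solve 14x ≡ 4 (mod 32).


GCD(14, 32) = 2 divides 4
Divide: 7x ≡ 2 (mod 16)
x ≡ 14 (mod 16)


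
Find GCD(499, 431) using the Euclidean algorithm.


499 = 1 * 431 + 68
431 = 6 * 68 + 23
68 = 2 * 23 + 22
23 = 1 * 22 + 1
22 = 22 * 1 + 0
GCD = 1


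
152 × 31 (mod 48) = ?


152 × 31 = 4712
4712 mod 48 = 8


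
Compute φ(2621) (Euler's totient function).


2621 = 2621
Prime factors: 2621
φ(2621) = 2621 × (1-1/2621)
= 2621 × 2620/2621 = 2620

φ(2621) = 2620


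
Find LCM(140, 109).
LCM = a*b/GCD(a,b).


GCD(140, 109) = 1
LCM = 140*109/1 = 15260/1 = 15260

LCM = 15260


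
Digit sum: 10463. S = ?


1 + 0 + 4 + 6 + 3 = 14


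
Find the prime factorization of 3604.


3604 / 2 = 1802
1802 / 2 = 901
901 / 17 = 53
53 / 53 = 1
3604 = 2^2 × 17 × 53


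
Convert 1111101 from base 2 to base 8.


1111101 (base 2) = 125 (decimal)
125 (decimal) = 175 (base 8)


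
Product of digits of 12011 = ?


1 × 2 × 0 × 1 × 1 = 0
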